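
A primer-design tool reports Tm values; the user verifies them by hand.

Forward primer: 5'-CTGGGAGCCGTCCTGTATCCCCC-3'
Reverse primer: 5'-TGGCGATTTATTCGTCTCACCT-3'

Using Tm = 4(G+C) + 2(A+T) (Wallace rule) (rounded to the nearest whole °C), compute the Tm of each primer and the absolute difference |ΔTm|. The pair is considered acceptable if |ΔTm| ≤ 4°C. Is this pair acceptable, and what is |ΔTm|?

Forward: A=2 T=5 G=6 C=10 → Tm = 2·7 + 4·16 = 78°C.
Reverse: A=3 T=9 G=4 C=6 → Tm = 2·12 + 4·10 = 64°C.
|ΔTm| = |78 − 64| = 14°C, > 4°C.

|ΔTm| = 14°C; the pair is not acceptable.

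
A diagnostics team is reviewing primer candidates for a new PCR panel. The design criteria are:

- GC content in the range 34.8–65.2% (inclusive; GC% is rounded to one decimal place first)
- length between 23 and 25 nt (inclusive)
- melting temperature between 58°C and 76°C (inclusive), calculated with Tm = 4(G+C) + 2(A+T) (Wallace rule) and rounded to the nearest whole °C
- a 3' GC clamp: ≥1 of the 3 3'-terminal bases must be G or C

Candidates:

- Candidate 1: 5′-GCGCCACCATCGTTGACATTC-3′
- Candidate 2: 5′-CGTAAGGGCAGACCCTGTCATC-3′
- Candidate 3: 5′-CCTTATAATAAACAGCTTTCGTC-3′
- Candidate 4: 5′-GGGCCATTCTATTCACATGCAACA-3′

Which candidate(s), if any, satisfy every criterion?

Candidate 3 and Candidate 4.

Candidate 1 (21 nt, A=4 T=5 G=4 C=8): GC 12/21 = 57.1% ✓; length 21, outside 23–25 ✗; Tm = 2·9 + 4·12 = 66°C ✓; 3' end TTC has 1 G/C ✓ — fails.
Candidate 2 (22 nt, A=5 T=4 G=6 C=7): GC 13/22 = 59.1% ✓; length 22, outside 23–25 ✗; Tm = 2·9 + 4·13 = 70°C ✓; 3' end ATC has 1 G/C ✓ — fails.
Candidate 3 (23 nt, A=7 T=8 G=2 C=6): GC 8/23 = 34.8% ✓; length 23 ✓; Tm = 2·15 + 4·8 = 62°C ✓; 3' end GTC has 2 G/C ✓ — passes.
Candidate 4 (24 nt, A=7 T=6 G=4 C=7): GC 11/24 = 45.8% ✓; length 24 ✓; Tm = 2·13 + 4·11 = 70°C ✓; 3' end ACA has 1 G/C ✓ — passes.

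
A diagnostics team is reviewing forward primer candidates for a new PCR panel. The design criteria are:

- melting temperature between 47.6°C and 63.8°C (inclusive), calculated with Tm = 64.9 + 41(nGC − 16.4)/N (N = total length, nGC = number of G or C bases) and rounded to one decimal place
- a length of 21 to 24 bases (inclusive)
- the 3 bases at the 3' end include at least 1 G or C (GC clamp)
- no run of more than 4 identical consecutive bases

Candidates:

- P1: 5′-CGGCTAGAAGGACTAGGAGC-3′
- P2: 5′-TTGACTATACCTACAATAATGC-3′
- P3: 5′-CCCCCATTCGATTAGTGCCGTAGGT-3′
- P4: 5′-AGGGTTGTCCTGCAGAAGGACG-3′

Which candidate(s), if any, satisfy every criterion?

P1 (20 nt, A=6 T=2 G=8 C=4): Tm = 64.9 + 41·(12 − 16.4)/20 = 55.9°C ✓; length 20, outside 21–24 ✗; 3' end AGC has 2 G/C ✓; longest run = 2 ✓ — fails.
P2 (22 nt, A=8 T=7 G=2 C=5): Tm = 64.9 + 41·(7 − 16.4)/22 = 47.4°C, outside 47.6–63.8°C ✗; length 22 ✓; 3' end TGC has 2 G/C ✓; longest run = 2 ✓ — fails.
P3 (25 nt, A=4 T=7 G=6 C=8): Tm = 64.9 + 41·(14 − 16.4)/25 = 61.0°C ✓; length 25, outside 21–24 ✗; 3' end GGT has 2 G/C ✓; longest run = 5, exceeds 4 ✗ — fails.
P4 (22 nt, A=5 T=4 G=9 C=4): Tm = 64.9 + 41·(13 − 16.4)/22 = 58.6°C ✓; length 22 ✓; 3' end ACG has 2 G/C ✓; longest run = 3 ✓ — passes.

P4 only.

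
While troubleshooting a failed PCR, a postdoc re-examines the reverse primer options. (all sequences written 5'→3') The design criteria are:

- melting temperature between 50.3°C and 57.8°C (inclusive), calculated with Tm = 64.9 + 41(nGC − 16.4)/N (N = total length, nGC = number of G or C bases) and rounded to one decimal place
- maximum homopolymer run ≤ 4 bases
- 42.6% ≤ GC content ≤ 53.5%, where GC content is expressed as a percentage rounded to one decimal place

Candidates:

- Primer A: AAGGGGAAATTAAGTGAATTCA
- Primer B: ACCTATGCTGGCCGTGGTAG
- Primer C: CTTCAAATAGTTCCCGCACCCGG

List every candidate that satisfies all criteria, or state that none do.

None of the candidates satisfy all criteria.

Primer A (22 nt, A=10 T=5 G=6 C=1): Tm = 64.9 + 41·(7 − 16.4)/22 = 47.4°C, outside 50.3–57.8°C ✗; longest run = 4 ✓; GC 7/22 = 31.8%, outside 42.6–53.5% ✗ — fails.
Primer B (20 nt, A=3 T=5 G=7 C=5): Tm = 64.9 + 41·(12 − 16.4)/20 = 55.9°C ✓; longest run = 2 ✓; GC 12/20 = 60.0%, outside 42.6–53.5% ✗ — fails.
Primer C (23 nt, A=5 T=5 G=4 C=9): Tm = 64.9 + 41·(13 − 16.4)/23 = 58.8°C, outside 50.3–57.8°C ✗; longest run = 3 ✓; GC 13/23 = 56.5%, outside 42.6–53.5% ✗ — fails.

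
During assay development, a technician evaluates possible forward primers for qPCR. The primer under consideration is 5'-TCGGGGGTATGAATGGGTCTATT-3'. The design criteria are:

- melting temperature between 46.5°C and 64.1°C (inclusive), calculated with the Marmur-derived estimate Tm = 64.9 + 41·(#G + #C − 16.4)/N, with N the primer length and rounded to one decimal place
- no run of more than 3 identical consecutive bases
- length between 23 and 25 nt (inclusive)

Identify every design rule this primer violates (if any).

Base counts: A=4, T=8, G=9, C=2 (length 23).
Tm: Tm = 64.9 + 41·(11 − 16.4)/23 = 55.3°C ✓
homopolymer run: longest run = 5, exceeds 3 ✗
length: length 23 ✓

Fails: homopolymer run.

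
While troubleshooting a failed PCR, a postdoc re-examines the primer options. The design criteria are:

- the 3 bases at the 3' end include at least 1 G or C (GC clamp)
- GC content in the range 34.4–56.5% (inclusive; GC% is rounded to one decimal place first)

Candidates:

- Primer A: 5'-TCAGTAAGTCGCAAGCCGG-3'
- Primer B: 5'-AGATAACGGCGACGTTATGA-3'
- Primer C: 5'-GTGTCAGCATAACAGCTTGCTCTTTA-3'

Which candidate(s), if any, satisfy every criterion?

Primer A (19 nt, A=5 T=3 G=6 C=5): 3' end CGG has 3 G/C ✓; GC 11/19 = 57.9%, outside 34.4–56.5% ✗ — fails.
Primer B (20 nt, A=7 T=4 G=6 C=3): 3' end TGA has 1 G/C ✓; GC 9/20 = 45.0% ✓ — passes.
Primer C (26 nt, A=6 T=9 G=5 C=6): 3' end TTA has 0 G/C, need ≥1 ✗; GC 11/26 = 42.3% ✓ — fails.

Primer B only.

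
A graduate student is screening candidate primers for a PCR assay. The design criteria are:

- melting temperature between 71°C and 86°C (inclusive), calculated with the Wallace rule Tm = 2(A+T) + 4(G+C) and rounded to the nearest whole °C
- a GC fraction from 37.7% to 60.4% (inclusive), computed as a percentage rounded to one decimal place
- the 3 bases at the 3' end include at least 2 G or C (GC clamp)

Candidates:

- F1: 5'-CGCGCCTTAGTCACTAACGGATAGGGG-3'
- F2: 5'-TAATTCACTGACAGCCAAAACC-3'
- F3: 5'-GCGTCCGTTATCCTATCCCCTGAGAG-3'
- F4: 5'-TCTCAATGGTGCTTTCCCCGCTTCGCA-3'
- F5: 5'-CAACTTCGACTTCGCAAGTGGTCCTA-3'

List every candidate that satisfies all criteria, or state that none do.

F1 (27 nt, A=6 T=5 G=9 C=7): Tm = 2·11 + 4·16 = 86°C ✓; GC 16/27 = 59.3% ✓; 3' end GGG has 3 G/C ✓ — passes.
F2 (22 nt, A=9 T=4 G=2 C=7): Tm = 2·13 + 4·9 = 62°C, outside 71–86°C ✗; GC 9/22 = 40.9% ✓; 3' end ACC has 2 G/C ✓ — fails.
F3 (26 nt, A=4 T=7 G=6 C=9): Tm = 2·11 + 4·15 = 82°C ✓; GC 15/26 = 57.7% ✓; 3' end GAG has 2 G/C ✓ — passes.
F4 (27 nt, A=3 T=9 G=5 C=10): Tm = 2·12 + 4·15 = 84°C ✓; GC 15/27 = 55.6% ✓; 3' end GCA has 2 G/C ✓ — passes.
F5 (26 nt, A=6 T=7 G=5 C=8): Tm = 2·13 + 4·13 = 78°C ✓; GC 13/26 = 50.0% ✓; 3' end CTA has 1 G/C, need ≥2 ✗ — fails.

F1, F3 and F4.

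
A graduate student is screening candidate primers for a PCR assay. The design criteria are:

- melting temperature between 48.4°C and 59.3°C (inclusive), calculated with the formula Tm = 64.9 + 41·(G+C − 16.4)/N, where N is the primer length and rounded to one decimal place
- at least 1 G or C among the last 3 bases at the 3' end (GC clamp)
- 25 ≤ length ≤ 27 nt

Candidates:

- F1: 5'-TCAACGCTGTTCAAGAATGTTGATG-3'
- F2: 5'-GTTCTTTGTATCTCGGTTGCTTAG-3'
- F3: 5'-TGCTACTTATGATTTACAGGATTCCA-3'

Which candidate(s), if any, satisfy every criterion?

F1 (25 nt, A=7 T=8 G=6 C=4): Tm = 64.9 + 41·(10 − 16.4)/25 = 54.4°C ✓; 3' end ATG has 1 G/C ✓; length 25 ✓ — passes.
F2 (24 nt, A=2 T=12 G=6 C=4): Tm = 64.9 + 41·(10 − 16.4)/24 = 54.0°C ✓; 3' end TAG has 1 G/C ✓; length 24, outside 25–27 ✗ — fails.
F3 (26 nt, A=7 T=10 G=4 C=5): Tm = 64.9 + 41·(9 − 16.4)/26 = 53.2°C ✓; 3' end CCA has 2 G/C ✓; length 26 ✓ — passes.

F1 and F3.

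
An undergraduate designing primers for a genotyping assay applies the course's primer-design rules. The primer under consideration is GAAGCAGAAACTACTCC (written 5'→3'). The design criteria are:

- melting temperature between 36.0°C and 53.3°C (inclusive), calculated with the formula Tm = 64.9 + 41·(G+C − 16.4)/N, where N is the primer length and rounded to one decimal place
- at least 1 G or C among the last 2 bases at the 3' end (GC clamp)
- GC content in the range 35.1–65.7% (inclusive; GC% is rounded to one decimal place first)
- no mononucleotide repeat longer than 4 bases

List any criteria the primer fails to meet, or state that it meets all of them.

Meets all criteria.

Base counts: A=7, T=2, G=3, C=5 (length 17).
Tm: Tm = 64.9 + 41·(8 − 16.4)/17 = 44.6°C ✓
GC clamp: 3' end CC has 2 G/C ✓
GC content: GC 8/17 = 47.1% ✓
homopolymer run: longest run = 3 ✓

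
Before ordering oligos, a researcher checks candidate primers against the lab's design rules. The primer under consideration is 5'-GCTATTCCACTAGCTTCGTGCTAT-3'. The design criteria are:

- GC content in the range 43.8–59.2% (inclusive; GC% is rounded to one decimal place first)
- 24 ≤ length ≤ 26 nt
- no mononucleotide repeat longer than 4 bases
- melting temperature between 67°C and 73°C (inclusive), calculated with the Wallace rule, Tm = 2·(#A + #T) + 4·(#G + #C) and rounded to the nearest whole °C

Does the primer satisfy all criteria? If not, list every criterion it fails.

Base counts: A=4, T=9, G=4, C=7 (length 24).
GC content: GC 11/24 = 45.8% ✓
length: length 24 ✓
homopolymer run: longest run = 2 ✓
Tm: Tm = 2·13 + 4·11 = 70°C ✓

Meets all criteria.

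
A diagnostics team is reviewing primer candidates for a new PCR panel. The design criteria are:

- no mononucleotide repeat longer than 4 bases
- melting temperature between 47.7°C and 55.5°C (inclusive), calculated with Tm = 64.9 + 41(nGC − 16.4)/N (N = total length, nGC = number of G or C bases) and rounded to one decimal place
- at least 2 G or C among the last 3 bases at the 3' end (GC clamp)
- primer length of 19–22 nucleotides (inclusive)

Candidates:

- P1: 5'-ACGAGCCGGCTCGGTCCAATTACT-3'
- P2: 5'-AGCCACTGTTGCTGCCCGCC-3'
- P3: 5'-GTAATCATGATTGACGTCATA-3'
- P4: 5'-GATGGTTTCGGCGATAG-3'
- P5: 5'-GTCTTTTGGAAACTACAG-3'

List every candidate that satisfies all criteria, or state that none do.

None of the candidates satisfy all criteria.

P1 (24 nt, A=5 T=5 G=6 C=8): longest run = 2 ✓; Tm = 64.9 + 41·(14 − 16.4)/24 = 60.8°C, outside 47.7–55.5°C ✗; 3' end ACT has 1 G/C, need ≥2 ✗; length 24, outside 19–22 ✗ — fails.
P2 (20 nt, A=2 T=4 G=5 C=9): longest run = 3 ✓; Tm = 64.9 + 41·(14 − 16.4)/20 = 60.0°C, outside 47.7–55.5°C ✗; 3' end GCC has 3 G/C ✓; length 20 ✓ — fails.
P3 (21 nt, A=7 T=7 G=4 C=3): longest run = 2 ✓; Tm = 64.9 + 41·(7 − 16.4)/21 = 46.5°C, outside 47.7–55.5°C ✗; 3' end ATA has 0 G/C, need ≥2 ✗; length 21 ✓ — fails.
P4 (17 nt, A=3 T=5 G=7 C=2): longest run = 3 ✓; Tm = 64.9 + 41·(9 − 16.4)/17 = 47.1°C, outside 47.7–55.5°C ✗; 3' end TAG has 1 G/C, need ≥2 ✗; length 17, outside 19–22 ✗ — fails.
P5 (18 nt, A=5 T=6 G=4 C=3): longest run = 4 ✓; Tm = 64.9 + 41·(7 − 16.4)/18 = 43.5°C, outside 47.7–55.5°C ✗; 3' end CAG has 2 G/C ✓; length 18, outside 19–22 ✗ — fails.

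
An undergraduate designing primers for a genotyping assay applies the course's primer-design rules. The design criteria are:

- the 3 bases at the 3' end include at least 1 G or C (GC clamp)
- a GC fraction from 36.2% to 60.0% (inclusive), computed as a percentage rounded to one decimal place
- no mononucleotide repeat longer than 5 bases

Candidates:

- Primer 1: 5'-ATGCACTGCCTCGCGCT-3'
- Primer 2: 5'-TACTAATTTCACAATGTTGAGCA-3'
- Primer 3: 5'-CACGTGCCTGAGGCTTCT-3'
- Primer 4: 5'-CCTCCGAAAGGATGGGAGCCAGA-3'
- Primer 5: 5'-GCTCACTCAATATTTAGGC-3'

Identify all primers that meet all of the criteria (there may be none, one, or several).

Primer 1 (17 nt, A=2 T=4 G=4 C=7): 3' end GCT has 2 G/C ✓; GC 11/17 = 64.7%, outside 36.2–60.0% ✗; longest run = 2 ✓ — fails.
Primer 2 (23 nt, A=8 T=8 G=3 C=4): 3' end GCA has 2 G/C ✓; GC 7/23 = 30.4%, outside 36.2–60.0% ✗; longest run = 3 ✓ — fails.
Primer 3 (18 nt, A=2 T=5 G=5 C=6): 3' end TCT has 1 G/C ✓; GC 11/18 = 61.1%, outside 36.2–60.0% ✗; longest run = 2 ✓ — fails.
Primer 4 (23 nt, A=7 T=2 G=8 C=6): 3' end AGA has 1 G/C ✓; GC 14/23 = 60.9%, outside 36.2–60.0% ✗; longest run = 3 ✓ — fails.
Primer 5 (19 nt, A=5 T=6 G=3 C=5): 3' end GGC has 3 G/C ✓; GC 8/19 = 42.1% ✓; longest run = 3 ✓ — passes.

Primer 5 only.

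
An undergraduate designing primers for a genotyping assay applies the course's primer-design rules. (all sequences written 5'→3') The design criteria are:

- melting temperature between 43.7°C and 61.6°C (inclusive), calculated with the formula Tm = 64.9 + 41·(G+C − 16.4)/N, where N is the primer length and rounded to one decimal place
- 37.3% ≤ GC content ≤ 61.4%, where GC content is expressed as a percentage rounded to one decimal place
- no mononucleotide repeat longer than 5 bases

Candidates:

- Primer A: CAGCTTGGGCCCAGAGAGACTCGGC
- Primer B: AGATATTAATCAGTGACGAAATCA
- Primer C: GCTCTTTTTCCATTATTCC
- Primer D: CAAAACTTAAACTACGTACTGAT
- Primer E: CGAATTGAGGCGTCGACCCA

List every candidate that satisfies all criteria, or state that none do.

Primer E only.

Primer A (25 nt, A=5 T=3 G=9 C=8): Tm = 64.9 + 41·(17 − 16.4)/25 = 65.9°C, outside 43.7–61.6°C ✗; GC 17/25 = 68.0%, outside 37.3–61.4% ✗; longest run = 3 ✓ — fails.
Primer B (24 nt, A=11 T=6 G=4 C=3): Tm = 64.9 + 41·(7 − 16.4)/24 = 48.8°C ✓; GC 7/24 = 29.2%, outside 37.3–61.4% ✗; longest run = 3 ✓ — fails.
Primer C (19 nt, A=2 T=10 G=1 C=6): Tm = 64.9 + 41·(7 − 16.4)/19 = 44.6°C ✓; GC 7/19 = 36.8%, outside 37.3–61.4% ✗; longest run = 5 ✓ — fails.
Primer D (23 nt, A=10 T=6 G=2 C=5): Tm = 64.9 + 41·(7 − 16.4)/23 = 48.1°C ✓; GC 7/23 = 30.4%, outside 37.3–61.4% ✗; longest run = 4 ✓ — fails.
Primer E (20 nt, A=5 T=3 G=6 C=6): Tm = 64.9 + 41·(12 − 16.4)/20 = 55.9°C ✓; GC 12/20 = 60.0% ✓; longest run = 3 ✓ — passes.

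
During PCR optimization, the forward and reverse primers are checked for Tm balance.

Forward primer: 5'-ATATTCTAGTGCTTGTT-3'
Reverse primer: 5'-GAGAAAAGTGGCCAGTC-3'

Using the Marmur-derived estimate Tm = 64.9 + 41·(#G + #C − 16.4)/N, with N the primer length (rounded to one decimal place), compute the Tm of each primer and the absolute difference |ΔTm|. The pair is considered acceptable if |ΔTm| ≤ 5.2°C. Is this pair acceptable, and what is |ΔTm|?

|ΔTm| = 9.7°C; the pair is not acceptable.

Forward: G+C = 5, N = 17 → Tm = 64.9 + 41·(5 − 16.4)/17 = 37.4°C.
Reverse: G+C = 9, N = 17 → Tm = 64.9 + 41·(9 − 16.4)/17 = 47.1°C.
|ΔTm| = |37.4 − 47.1| = 9.7°C, > 5.2°C.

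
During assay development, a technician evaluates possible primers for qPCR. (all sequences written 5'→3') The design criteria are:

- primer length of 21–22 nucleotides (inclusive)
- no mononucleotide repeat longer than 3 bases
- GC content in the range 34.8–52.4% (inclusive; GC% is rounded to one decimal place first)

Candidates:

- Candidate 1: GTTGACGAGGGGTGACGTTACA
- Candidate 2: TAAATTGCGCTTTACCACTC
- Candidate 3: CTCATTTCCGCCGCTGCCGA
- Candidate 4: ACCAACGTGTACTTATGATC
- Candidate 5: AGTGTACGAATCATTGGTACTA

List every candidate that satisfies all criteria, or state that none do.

Candidate 1 (22 nt, A=5 T=5 G=9 C=3): length 22 ✓; longest run = 4, exceeds 3 ✗; GC 12/22 = 54.5%, outside 34.8–52.4% ✗ — fails.
Candidate 2 (20 nt, A=5 T=7 G=2 C=6): length 20, outside 21–22 ✗; longest run = 3 ✓; GC 8/20 = 40.0% ✓ — fails.
Candidate 3 (20 nt, A=2 T=5 G=4 C=9): length 20, outside 21–22 ✗; longest run = 3 ✓; GC 13/20 = 65.0%, outside 34.8–52.4% ✗ — fails.
Candidate 4 (20 nt, A=6 T=6 G=3 C=5): length 20, outside 21–22 ✗; longest run = 2 ✓; GC 8/20 = 40.0% ✓ — fails.
Candidate 5 (22 nt, A=7 T=7 G=5 C=3): length 22 ✓; longest run = 2 ✓; GC 8/22 = 36.4% ✓ — passes.

Candidate 5 only.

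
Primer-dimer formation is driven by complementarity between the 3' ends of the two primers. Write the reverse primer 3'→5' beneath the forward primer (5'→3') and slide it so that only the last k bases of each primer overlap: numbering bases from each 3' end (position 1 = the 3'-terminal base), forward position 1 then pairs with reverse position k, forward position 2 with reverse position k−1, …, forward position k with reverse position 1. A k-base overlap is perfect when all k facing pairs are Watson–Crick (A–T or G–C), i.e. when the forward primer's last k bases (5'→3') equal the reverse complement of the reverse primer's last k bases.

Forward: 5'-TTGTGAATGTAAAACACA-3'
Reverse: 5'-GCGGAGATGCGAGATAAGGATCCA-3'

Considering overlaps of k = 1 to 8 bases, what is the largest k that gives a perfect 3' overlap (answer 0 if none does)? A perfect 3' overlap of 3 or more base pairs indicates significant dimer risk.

Longest perfect overlap: 0 complementary base pairs; below the dimer-risk threshold (threshold 3).

Last 8 bases (5'→3') — forward …AAAACACA, reverse …AGGATCCA.
Reverse complement of the reverse primer's last 8 bases: TGGATCCT; its first k bases are the reverse complement of the reverse primer's last k bases, so a perfect k-base overlap needs the forward primer's last k bases to equal them.
Comparing (forward last k vs required): k=1: A vs T ✗; k=2: CA vs TG ✗; k=3: ACA vs TGG ✗; k=4: CACA vs TGGA ✗; k=5: ACACA vs TGGAT ✗; k=6: AACACA vs TGGATC ✗; k=7: AAACACA vs TGGATCC ✗; k=8: AAAACACA vs TGGATCCT ✗.
No overlap length from 1 to 8 is perfect, so the longest perfect 3' overlap is 0.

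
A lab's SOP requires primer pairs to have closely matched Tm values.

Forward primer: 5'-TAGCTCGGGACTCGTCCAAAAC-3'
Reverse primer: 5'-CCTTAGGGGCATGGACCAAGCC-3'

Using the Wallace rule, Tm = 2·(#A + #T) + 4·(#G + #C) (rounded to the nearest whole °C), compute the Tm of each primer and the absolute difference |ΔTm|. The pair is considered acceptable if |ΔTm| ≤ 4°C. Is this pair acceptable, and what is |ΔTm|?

|ΔTm| = 4°C; the pair is acceptable.

Forward: A=6 T=4 G=5 C=7 → Tm = 2·10 + 4·12 = 68°C.
Reverse: A=5 T=3 G=7 C=7 → Tm = 2·8 + 4·14 = 72°C.
|ΔTm| = |68 − 72| = 4°C, ≤ 4°C.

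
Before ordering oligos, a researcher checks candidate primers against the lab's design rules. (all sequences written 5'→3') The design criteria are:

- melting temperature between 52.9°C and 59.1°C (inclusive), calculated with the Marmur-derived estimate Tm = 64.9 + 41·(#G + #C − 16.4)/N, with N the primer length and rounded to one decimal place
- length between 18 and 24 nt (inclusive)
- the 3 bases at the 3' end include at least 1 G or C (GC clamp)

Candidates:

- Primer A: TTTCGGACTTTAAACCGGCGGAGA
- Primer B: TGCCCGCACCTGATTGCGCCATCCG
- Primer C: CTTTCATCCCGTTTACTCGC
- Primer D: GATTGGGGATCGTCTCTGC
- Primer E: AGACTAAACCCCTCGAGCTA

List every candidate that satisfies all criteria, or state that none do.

Primer A and Primer D.

Primer A (24 nt, A=6 T=6 G=7 C=5): Tm = 64.9 + 41·(12 − 16.4)/24 = 57.4°C ✓; length 24 ✓; 3' end AGA has 1 G/C ✓ — passes.
Primer B (25 nt, A=3 T=5 G=6 C=11): Tm = 64.9 + 41·(17 − 16.4)/25 = 65.9°C, outside 52.9–59.1°C ✗; length 25, outside 18–24 ✗; 3' end CCG has 3 G/C ✓ — fails.
Primer C (20 nt, A=2 T=8 G=2 C=8): Tm = 64.9 + 41·(10 − 16.4)/20 = 51.8°C, outside 52.9–59.1°C ✗; length 20 ✓; 3' end CGC has 3 G/C ✓ — fails.
Primer D (19 nt, A=2 T=6 G=7 C=4): Tm = 64.9 + 41·(11 − 16.4)/19 = 53.2°C ✓; length 19 ✓; 3' end TGC has 2 G/C ✓ — passes.
Primer E (20 nt, A=7 T=3 G=3 C=7): Tm = 64.9 + 41·(10 − 16.4)/20 = 51.8°C, outside 52.9–59.1°C ✗; length 20 ✓; 3' end CTA has 1 G/C ✓ — fails.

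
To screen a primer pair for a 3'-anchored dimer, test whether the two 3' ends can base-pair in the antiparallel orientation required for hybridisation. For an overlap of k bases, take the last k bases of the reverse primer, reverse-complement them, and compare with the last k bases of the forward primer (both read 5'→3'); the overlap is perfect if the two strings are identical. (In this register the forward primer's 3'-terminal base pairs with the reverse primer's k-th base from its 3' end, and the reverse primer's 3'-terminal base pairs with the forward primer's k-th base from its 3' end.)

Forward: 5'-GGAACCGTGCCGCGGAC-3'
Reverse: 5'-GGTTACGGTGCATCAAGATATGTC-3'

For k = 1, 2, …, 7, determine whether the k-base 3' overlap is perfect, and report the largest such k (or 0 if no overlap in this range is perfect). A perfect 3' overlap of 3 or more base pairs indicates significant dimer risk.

Last 7 bases (5'→3') — forward …CGCGGAC, reverse …ATATGTC.
Reverse complement of the reverse primer's last 7 bases: GACATAT; its first k bases are the reverse complement of the reverse primer's last k bases, so a perfect k-base overlap needs the forward primer's last k bases to equal them.
Comparing (forward last k vs required): k=1: C vs G ✗; k=2: AC vs GA ✗; k=3: GAC vs GAC ✓; k=4: GGAC vs GACA ✗; k=5: CGGAC vs GACAT ✗; k=6: GCGGAC vs GACATA ✗; k=7: CGCGGAC vs GACATAT ✗.
Only k = 3 is perfect, so the longest perfect 3' overlap is 3.

Longest perfect overlap: 3 complementary base pairs; significant dimer risk (threshold 3).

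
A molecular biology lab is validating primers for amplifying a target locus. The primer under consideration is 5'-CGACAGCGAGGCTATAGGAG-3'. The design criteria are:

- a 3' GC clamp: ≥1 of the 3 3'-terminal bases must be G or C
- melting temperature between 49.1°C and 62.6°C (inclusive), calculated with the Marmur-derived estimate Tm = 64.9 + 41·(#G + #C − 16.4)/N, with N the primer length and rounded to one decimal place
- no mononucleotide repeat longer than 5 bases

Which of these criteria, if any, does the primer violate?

Base counts: A=6, T=2, G=8, C=4 (length 20).
GC clamp: 3' end GAG has 2 G/C ✓
Tm: Tm = 64.9 + 41·(12 − 16.4)/20 = 55.9°C ✓
homopolymer run: longest run = 2 ✓

Meets all criteria.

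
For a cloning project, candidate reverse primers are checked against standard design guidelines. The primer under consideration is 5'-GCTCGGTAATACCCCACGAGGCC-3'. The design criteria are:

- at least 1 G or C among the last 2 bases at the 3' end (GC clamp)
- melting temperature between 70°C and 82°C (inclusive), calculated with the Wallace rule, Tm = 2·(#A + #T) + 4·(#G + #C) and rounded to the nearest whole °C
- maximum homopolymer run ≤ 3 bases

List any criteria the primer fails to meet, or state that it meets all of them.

Fails: homopolymer run.

Base counts: A=5, T=3, G=6, C=9 (length 23).
GC clamp: 3' end CC has 2 G/C ✓
Tm: Tm = 2·8 + 4·15 = 76°C ✓
homopolymer run: longest run = 4, exceeds 3 ✗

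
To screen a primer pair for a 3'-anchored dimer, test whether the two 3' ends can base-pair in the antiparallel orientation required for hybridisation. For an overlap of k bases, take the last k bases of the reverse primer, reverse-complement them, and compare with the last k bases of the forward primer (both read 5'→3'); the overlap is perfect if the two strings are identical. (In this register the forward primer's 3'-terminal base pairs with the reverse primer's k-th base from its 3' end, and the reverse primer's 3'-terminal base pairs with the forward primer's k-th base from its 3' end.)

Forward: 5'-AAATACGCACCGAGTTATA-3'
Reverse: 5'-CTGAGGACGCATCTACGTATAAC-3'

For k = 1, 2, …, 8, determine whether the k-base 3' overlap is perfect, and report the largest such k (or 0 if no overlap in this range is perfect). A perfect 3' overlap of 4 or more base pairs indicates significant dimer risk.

Longest perfect overlap: 6 complementary base pairs; significant dimer risk (threshold 4).

Last 8 bases (5'→3') — forward …GAGTTATA, reverse …CGTATAAC.
Reverse complement of the reverse primer's last 8 bases: GTTATACG; its first k bases are the reverse complement of the reverse primer's last k bases, so a perfect k-base overlap needs the forward primer's last k bases to equal them.
Comparing (forward last k vs required): k=1: A vs G ✗; k=2: TA vs GT ✗; k=3: ATA vs GTT ✗; k=4: TATA vs GTTA ✗; k=5: TTATA vs GTTAT ✗; k=6: GTTATA vs GTTATA ✓; k=7: AGTTATA vs GTTATAC ✗; k=8: GAGTTATA vs GTTATACG ✗.
Only k = 6 is perfect, so the longest perfect 3' overlap is 6.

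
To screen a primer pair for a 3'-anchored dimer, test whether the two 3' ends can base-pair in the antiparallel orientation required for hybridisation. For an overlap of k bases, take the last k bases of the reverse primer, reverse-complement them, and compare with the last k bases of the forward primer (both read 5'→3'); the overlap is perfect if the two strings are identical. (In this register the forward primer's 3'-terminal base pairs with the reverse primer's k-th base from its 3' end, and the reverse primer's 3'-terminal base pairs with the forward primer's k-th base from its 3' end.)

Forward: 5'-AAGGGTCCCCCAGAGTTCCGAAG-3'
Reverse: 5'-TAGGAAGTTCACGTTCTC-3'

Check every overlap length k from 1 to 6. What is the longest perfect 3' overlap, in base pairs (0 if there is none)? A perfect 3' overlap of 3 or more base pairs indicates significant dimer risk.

Longest perfect overlap: 1 complementary base pair; below the dimer-risk threshold (threshold 3).

Last 6 bases (5'→3') — forward …CCGAAG, reverse …GTTCTC.
Reverse complement of the reverse primer's last 6 bases: GAGAAC; its first k bases are the reverse complement of the reverse primer's last k bases, so a perfect k-base overlap needs the forward primer's last k bases to equal them.
Comparing (forward last k vs required): k=1: G vs G ✓; k=2: AG vs GA ✗; k=3: AAG vs GAG ✗; k=4: GAAG vs GAGA ✗; k=5: CGAAG vs GAGAA ✗; k=6: CCGAAG vs GAGAAC ✗.
Only k = 1 is perfect, so the longest perfect 3' overlap is 1.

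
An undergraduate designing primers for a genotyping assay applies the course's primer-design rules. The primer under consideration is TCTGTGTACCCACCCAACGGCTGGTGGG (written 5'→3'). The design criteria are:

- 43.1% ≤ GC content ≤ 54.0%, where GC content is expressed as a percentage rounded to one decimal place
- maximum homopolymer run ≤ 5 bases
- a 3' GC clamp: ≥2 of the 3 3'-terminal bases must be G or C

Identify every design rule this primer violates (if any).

Fails: GC content.

Base counts: A=4, T=6, G=9, C=9 (length 28).
GC content: GC 18/28 = 64.3%, outside 43.1–54.0% ✗
homopolymer run: longest run = 3 ✓
GC clamp: 3' end GGG has 3 G/C ✓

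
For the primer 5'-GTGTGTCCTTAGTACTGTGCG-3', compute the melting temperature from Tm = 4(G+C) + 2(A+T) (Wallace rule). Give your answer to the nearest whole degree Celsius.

64°C

Base counts: A=2, T=8, G=7, C=4 (length 21).
Tm = 2·(2+8) + 4·(7+4) = 2·10 + 4·11 = 20 + 44 = 64°C.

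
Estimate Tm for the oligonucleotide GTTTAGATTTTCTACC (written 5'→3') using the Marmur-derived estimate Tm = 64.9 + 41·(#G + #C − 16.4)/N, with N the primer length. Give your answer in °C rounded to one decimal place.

35.7°C

Base counts: A=3, T=8, G=2, C=3; G+C = 5, N = 16.
Tm = 64.9 + 41·(5 − 16.4)/16 = 64.9 + -467.40/16 = 35.7°C.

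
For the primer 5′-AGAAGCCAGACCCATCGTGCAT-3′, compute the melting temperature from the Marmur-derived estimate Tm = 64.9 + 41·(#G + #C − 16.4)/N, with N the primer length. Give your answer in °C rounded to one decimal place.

Base counts: A=7, T=3, G=5, C=7; G+C = 12, N = 22.
Tm = 64.9 + 41·(12 − 16.4)/22 = 64.9 + -180.40/22 = 56.7°C.

56.7°C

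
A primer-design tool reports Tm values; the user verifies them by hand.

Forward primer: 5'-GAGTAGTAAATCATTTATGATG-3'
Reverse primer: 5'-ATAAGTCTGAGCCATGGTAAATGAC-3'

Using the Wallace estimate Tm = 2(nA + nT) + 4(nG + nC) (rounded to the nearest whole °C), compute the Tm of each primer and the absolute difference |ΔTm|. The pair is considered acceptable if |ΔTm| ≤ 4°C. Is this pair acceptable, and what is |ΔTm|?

Forward: A=8 T=8 G=5 C=1 → Tm = 2·16 + 4·6 = 56°C.
Reverse: A=9 T=6 G=6 C=4 → Tm = 2·15 + 4·10 = 70°C.
|ΔTm| = |56 − 70| = 14°C, > 4°C.

|ΔTm| = 14°C; the pair is not acceptable.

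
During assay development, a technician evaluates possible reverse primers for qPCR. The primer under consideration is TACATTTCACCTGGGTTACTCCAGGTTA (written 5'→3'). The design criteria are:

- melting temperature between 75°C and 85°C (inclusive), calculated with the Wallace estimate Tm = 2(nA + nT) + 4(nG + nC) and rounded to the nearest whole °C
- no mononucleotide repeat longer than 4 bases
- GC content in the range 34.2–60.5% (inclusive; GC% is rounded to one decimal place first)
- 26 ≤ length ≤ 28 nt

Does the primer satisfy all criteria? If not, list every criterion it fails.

Meets all criteria.

Base counts: A=6, T=10, G=5, C=7 (length 28).
Tm: Tm = 2·16 + 4·12 = 80°C ✓
homopolymer run: longest run = 3 ✓
GC content: GC 12/28 = 42.9% ✓
length: length 28 ✓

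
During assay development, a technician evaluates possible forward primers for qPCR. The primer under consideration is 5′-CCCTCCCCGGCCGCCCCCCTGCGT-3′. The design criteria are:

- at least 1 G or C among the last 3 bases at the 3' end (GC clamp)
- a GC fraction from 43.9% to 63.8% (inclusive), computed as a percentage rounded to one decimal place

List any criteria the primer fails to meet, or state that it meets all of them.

Base counts: A=0, T=3, G=5, C=16 (length 24).
GC clamp: 3' end CGT has 2 G/C ✓
GC content: GC 21/24 = 87.5%, outside 43.9–63.8% ✗

Fails: GC content.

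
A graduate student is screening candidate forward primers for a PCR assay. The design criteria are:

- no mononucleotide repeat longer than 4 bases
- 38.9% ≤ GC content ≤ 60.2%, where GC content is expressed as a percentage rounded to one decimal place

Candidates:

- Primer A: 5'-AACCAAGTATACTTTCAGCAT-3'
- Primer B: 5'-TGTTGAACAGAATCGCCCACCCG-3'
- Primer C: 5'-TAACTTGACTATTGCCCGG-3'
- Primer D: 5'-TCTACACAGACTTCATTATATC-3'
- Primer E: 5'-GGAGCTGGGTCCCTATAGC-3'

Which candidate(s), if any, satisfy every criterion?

Primer B and Primer C.

Primer A (21 nt, A=8 T=6 G=2 C=5): longest run = 3 ✓; GC 7/21 = 33.3%, outside 38.9–60.2% ✗ — fails.
Primer B (23 nt, A=6 T=4 G=5 C=8): longest run = 3 ✓; GC 13/23 = 56.5% ✓ — passes.
Primer C (19 nt, A=4 T=6 G=4 C=5): longest run = 3 ✓; GC 9/19 = 47.4% ✓ — passes.
Primer D (22 nt, A=7 T=8 G=1 C=6): longest run = 2 ✓; GC 7/22 = 31.8%, outside 38.9–60.2% ✗ — fails.
Primer E (19 nt, A=3 T=4 G=7 C=5): longest run = 3 ✓; GC 12/19 = 63.2%, outside 38.9–60.2% ✗ — fails.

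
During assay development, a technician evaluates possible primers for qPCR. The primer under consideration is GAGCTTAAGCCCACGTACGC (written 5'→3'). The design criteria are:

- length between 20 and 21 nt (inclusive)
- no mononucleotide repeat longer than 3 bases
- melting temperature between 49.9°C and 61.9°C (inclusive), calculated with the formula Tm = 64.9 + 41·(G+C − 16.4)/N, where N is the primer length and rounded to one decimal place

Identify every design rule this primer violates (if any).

Base counts: A=5, T=3, G=5, C=7 (length 20).
length: length 20 ✓
homopolymer run: longest run = 3 ✓
Tm: Tm = 64.9 + 41·(12 − 16.4)/20 = 55.9°C ✓

Meets all criteria.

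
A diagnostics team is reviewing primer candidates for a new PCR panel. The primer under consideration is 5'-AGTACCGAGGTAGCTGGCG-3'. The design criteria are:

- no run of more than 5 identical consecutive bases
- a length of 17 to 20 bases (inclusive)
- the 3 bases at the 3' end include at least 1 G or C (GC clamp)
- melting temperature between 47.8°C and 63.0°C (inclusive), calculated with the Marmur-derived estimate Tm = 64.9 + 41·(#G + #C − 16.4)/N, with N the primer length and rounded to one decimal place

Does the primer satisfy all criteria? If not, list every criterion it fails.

Meets all criteria.

Base counts: A=4, T=3, G=8, C=4 (length 19).
homopolymer run: longest run = 2 ✓
length: length 19 ✓
GC clamp: 3' end GCG has 3 G/C ✓
Tm: Tm = 64.9 + 41·(12 − 16.4)/19 = 55.4°C ✓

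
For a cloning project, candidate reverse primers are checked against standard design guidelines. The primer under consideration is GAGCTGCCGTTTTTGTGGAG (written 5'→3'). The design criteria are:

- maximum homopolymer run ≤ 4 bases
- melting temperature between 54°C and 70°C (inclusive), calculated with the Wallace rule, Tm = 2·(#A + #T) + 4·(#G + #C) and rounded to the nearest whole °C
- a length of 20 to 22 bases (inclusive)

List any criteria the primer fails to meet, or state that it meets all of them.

Fails: homopolymer run.

Base counts: A=2, T=7, G=8, C=3 (length 20).
homopolymer run: longest run = 5, exceeds 4 ✗
Tm: Tm = 2·9 + 4·11 = 62°C ✓
length: length 20 ✓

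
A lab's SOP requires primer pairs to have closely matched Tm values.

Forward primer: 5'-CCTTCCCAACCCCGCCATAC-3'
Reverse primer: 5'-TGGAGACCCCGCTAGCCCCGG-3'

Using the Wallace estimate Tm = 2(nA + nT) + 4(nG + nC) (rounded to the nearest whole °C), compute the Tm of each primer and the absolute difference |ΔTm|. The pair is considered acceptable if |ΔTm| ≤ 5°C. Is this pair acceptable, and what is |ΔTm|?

|ΔTm| = 8°C; the pair is not acceptable.

Forward: A=4 T=3 G=1 C=12 → Tm = 2·7 + 4·13 = 66°C.
Reverse: A=3 T=2 G=7 C=9 → Tm = 2·5 + 4·16 = 74°C.
|ΔTm| = |66 − 74| = 8°C, > 5°C.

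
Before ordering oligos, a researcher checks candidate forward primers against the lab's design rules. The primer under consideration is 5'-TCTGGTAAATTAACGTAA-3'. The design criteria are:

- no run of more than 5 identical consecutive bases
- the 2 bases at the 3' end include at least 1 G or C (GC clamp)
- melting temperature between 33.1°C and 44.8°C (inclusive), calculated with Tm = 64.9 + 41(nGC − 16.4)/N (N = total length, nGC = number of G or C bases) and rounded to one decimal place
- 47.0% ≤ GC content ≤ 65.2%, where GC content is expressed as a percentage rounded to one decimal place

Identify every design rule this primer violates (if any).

Base counts: A=7, T=6, G=3, C=2 (length 18).
homopolymer run: longest run = 3 ✓
GC clamp: 3' end AA has 0 G/C, need ≥1 ✗
Tm: Tm = 64.9 + 41·(5 − 16.4)/18 = 38.9°C ✓
GC content: GC 5/18 = 27.8%, outside 47.0–65.2% ✗

Fails: GC clamp, GC content.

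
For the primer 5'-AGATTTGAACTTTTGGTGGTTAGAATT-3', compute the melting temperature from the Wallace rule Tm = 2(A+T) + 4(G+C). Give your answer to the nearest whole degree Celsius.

70°C

Base counts: A=7, T=12, G=7, C=1 (length 27).
Tm = 2·(7+12) + 4·(7+1) = 2·19 + 4·8 = 38 + 32 = 70°C.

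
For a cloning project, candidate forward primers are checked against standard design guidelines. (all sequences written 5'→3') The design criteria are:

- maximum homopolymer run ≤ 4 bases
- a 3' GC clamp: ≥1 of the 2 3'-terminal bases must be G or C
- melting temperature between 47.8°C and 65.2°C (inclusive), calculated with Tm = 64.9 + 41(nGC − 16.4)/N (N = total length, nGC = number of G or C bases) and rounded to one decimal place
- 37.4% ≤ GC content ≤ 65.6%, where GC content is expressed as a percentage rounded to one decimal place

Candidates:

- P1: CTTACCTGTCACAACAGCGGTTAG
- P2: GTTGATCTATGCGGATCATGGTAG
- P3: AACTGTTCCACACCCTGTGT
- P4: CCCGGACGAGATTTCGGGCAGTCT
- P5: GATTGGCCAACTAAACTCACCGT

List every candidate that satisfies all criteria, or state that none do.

P1, P2, P3, P4 and P5.

P1 (24 nt, A=6 T=6 G=5 C=7): longest run = 2 ✓; 3' end AG has 1 G/C ✓; Tm = 64.9 + 41·(12 − 16.4)/24 = 57.4°C ✓; GC 12/24 = 50.0% ✓ — passes.
P2 (24 nt, A=5 T=8 G=8 C=3): longest run = 2 ✓; 3' end AG has 1 G/C ✓; Tm = 64.9 + 41·(11 − 16.4)/24 = 55.7°C ✓; GC 11/24 = 45.8% ✓ — passes.
P3 (20 nt, A=4 T=6 G=3 C=7): longest run = 3 ✓; 3' end GT has 1 G/C ✓; Tm = 64.9 + 41·(10 − 16.4)/20 = 51.8°C ✓; GC 10/20 = 50.0% ✓ — passes.
P4 (24 nt, A=4 T=5 G=8 C=7): longest run = 3 ✓; 3' end CT has 1 G/C ✓; Tm = 64.9 + 41·(15 − 16.4)/24 = 62.5°C ✓; GC 15/24 = 62.5% ✓ — passes.
P5 (23 nt, A=7 T=5 G=4 C=7): longest run = 3 ✓; 3' end GT has 1 G/C ✓; Tm = 64.9 + 41·(11 − 16.4)/23 = 55.3°C ✓; GC 11/23 = 47.8% ✓ — passes.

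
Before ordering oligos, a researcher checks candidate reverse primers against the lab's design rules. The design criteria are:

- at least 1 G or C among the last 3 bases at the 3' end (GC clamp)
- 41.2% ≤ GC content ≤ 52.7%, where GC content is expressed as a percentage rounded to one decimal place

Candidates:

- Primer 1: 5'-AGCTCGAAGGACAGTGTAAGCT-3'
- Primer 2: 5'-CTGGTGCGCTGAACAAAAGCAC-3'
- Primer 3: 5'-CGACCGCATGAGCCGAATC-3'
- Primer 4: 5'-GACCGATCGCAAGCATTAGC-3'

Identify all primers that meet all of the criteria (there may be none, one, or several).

Primer 1 (22 nt, A=7 T=4 G=7 C=4): 3' end GCT has 2 G/C ✓; GC 11/22 = 50.0% ✓ — passes.
Primer 2 (22 nt, A=7 T=3 G=6 C=6): 3' end CAC has 2 G/C ✓; GC 12/22 = 54.5%, outside 41.2–52.7% ✗ — fails.
Primer 3 (19 nt, A=5 T=2 G=5 C=7): 3' end ATC has 1 G/C ✓; GC 12/19 = 63.2%, outside 41.2–52.7% ✗ — fails.
Primer 4 (20 nt, A=6 T=3 G=5 C=6): 3' end AGC has 2 G/C ✓; GC 11/20 = 55.0%, outside 41.2–52.7% ✗ — fails.

Primer 1 only.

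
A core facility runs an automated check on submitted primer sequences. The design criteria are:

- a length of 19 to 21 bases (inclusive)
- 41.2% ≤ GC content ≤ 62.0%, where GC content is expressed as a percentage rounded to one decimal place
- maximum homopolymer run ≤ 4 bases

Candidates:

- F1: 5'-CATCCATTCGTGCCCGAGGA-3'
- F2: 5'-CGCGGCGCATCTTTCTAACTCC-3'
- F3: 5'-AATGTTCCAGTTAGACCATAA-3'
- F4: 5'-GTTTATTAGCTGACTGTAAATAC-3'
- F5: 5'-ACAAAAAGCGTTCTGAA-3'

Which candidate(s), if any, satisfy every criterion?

F1 only.

F1 (20 nt, A=4 T=4 G=5 C=7): length 20 ✓; GC 12/20 = 60.0% ✓; longest run = 3 ✓ — passes.
F2 (22 nt, A=3 T=6 G=4 C=9): length 22, outside 19–21 ✗; GC 13/22 = 59.1% ✓; longest run = 3 ✓ — fails.
F3 (21 nt, A=8 T=6 G=3 C=4): length 21 ✓; GC 7/21 = 33.3%, outside 41.2–62.0% ✗; longest run = 2 ✓ — fails.
F4 (23 nt, A=7 T=9 G=4 C=3): length 23, outside 19–21 ✗; GC 7/23 = 30.4%, outside 41.2–62.0% ✗; longest run = 3 ✓ — fails.
F5 (17 nt, A=8 T=3 G=3 C=3): length 17, outside 19–21 ✗; GC 6/17 = 35.3%, outside 41.2–62.0% ✗; longest run = 5, exceeds 4 ✗ — fails.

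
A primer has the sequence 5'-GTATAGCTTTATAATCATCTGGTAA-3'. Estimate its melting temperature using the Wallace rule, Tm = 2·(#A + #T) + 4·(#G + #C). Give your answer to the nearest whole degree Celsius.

Base counts: A=8, T=10, G=4, C=3 (length 25).
Tm = 2·(8+10) + 4·(4+3) = 2·18 + 4·7 = 36 + 28 = 64°C.

64°C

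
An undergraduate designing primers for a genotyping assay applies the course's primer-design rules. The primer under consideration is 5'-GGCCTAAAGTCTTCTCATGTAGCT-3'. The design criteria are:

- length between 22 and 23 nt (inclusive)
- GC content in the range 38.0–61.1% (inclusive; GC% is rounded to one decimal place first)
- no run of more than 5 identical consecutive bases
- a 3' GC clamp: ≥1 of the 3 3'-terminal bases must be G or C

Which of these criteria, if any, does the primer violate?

Base counts: A=5, T=8, G=5, C=6 (length 24).
length: length 24, outside 22–23 ✗
GC content: GC 11/24 = 45.8% ✓
homopolymer run: longest run = 3 ✓
GC clamp: 3' end GCT has 2 G/C ✓

Fails: length.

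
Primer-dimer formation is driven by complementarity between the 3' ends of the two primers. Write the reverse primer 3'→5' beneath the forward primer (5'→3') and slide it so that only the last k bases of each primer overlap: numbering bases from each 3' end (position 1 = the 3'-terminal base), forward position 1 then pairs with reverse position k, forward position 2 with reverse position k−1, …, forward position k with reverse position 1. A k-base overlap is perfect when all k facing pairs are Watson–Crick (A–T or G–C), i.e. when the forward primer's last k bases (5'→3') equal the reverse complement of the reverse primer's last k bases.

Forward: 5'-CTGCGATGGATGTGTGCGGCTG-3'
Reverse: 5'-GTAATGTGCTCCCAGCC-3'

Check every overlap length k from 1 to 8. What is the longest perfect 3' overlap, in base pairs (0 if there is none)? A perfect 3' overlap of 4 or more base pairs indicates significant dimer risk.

Last 8 bases (5'→3') — forward …TGCGGCTG, reverse …TCCCAGCC.
Reverse complement of the reverse primer's last 8 bases: GGCTGGGA; its first k bases are the reverse complement of the reverse primer's last k bases, so a perfect k-base overlap needs the forward primer's last k bases to equal them.
Comparing (forward last k vs required): k=1: G vs G ✓; k=2: TG vs GG ✗; k=3: CTG vs GGC ✗; k=4: GCTG vs GGCT ✗; k=5: GGCTG vs GGCTG ✓; k=6: CGGCTG vs GGCTGG ✗; k=7: GCGGCTG vs GGCTGGG ✗; k=8: TGCGGCTG vs GGCTGGGA ✗.
Perfect overlaps at k = 1, 5; the largest is 5.

Longest perfect overlap: 5 complementary base pairs; significant dimer risk (threshold 4).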